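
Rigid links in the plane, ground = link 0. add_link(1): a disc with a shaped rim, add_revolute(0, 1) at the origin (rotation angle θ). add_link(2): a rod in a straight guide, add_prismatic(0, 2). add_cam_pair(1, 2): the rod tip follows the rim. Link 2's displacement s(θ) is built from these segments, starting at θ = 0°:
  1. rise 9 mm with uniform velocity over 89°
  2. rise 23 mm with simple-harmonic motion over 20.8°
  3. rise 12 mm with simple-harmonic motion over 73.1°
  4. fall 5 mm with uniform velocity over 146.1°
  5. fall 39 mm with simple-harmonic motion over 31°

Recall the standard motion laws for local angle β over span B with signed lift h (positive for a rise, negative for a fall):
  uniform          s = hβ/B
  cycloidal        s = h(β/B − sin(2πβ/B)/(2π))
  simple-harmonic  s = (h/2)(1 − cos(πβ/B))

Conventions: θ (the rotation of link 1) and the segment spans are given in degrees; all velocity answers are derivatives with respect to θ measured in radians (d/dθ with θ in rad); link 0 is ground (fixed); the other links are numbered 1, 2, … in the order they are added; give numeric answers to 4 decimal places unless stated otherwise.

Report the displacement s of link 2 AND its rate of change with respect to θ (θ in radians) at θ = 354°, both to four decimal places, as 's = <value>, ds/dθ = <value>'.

segment 1 (0° to 89°, uniform, h = 9) is passed completely: s = 0.0000 + (9) = 9.0000
segment 2 (89° to 109.8°, simple-harmonic, h = 23) is passed completely: s = 9.0000 + (23) = 32.0000
segment 3 (109.8° to 182.9°, simple-harmonic, h = 12) is passed completely: s = 32.0000 + (12) = 44.0000
segment 4 (182.9° to 329°, uniform, h = -5) is passed completely: s = 44.0000 + (-5) = 39.0000
θ = 354° falls in segment 5 (329° to 360°, simple-harmonic, h = -39): β = 354 − 329 = 25°, B = 31°; Δs = -39/2·(1 − cos(π·0.8065)) = -35.5049; s = 39.0000 − 35.5049 = 3.4951
velocity in seg [329°–360°] (simple-harmonic), θ in radians: β = 25° = 0.4363 rad, B = 31° = 0.5411 rad; ds/dθ = (πh/(2B)) sin(πβ/B) = (π·(-39)/(2·0.5411)) sin(π·0.8065) = -64.682304 mm/rad

s = 3.4951, ds/dθ = -64.6823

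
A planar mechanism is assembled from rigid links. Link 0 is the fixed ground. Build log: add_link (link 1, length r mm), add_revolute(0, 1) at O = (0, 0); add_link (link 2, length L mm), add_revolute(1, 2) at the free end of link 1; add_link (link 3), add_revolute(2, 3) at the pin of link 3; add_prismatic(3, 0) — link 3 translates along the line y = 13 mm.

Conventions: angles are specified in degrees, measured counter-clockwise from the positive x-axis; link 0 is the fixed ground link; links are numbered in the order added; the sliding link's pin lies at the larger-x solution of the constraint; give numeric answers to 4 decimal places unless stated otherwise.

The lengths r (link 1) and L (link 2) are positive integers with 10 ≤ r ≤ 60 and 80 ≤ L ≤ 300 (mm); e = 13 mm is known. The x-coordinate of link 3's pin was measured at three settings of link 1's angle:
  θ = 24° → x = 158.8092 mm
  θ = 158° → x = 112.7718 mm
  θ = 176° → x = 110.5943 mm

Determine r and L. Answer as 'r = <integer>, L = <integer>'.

constraint per measurement: (x − r cos θ)² + (r sin θ − e)² = L²
subtracting the θ₁ and θ₂ equations cancels the r² and L² terms:
r = (x₁² − x₂²) / (2[(x₁cos θ₁ + e sin θ₁) − (x₂cos θ₂ + e sin θ₂)]) = 25.0000 → r = 25
L² = (x₁ − r cos θ₁)² + (r sin θ₁ − e)² = 18496.0120 → L = 136.0000 → L = 136
check at θ₃=176°: x = 110.5943 (printed 110.5943) ✓

r = 25, L = 136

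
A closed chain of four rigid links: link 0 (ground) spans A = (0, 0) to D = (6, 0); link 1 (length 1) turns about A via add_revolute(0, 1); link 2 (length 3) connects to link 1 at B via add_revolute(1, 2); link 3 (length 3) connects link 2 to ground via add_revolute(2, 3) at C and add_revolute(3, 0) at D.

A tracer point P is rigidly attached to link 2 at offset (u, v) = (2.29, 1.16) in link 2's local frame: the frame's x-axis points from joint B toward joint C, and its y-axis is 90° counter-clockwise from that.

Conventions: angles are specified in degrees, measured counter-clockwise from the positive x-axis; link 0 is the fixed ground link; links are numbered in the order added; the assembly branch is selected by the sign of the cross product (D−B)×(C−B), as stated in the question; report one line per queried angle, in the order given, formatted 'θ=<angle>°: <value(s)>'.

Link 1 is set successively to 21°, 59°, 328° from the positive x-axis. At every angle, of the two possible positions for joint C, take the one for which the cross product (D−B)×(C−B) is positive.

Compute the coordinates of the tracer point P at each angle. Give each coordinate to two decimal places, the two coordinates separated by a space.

A=(0,0), D=(6.00,0)
θ=21°: B = A + 1.00·(cos21°, sin21°) = (0.9336, 0.3584)
θ=21°: |BD| = 5.0791
θ=21°: circle(B,3.00) ∩ circle(D,3.00): a=2.5395, h=1.5971
θ=21°:   candidates: C₊=(3.5795,1.7723) cross=8.112; C₋=(3.3541,-1.4139) cross=-8.112
θ=21°:   branch + wants cross > 0 → take C=(3.5795,1.7723) (cross=8.112)
θ=21°: ex = (C−B)/|BC| = (0.8820,0.4713); ey = (-0.4713,0.8820)
θ=21°: P = B + 2.29·ex + 1.16·ey = (2.4066,2.4608)
θ=59°: B = A + 1.00·(cos59°, sin59°) = (0.5150, 0.8572)
θ=59°: |BD| = 5.5515
θ=59°: circle(B,3.00) ∩ circle(D,3.00): a=2.7758, h=1.1380
θ=59°:   candidates: C₊=(3.4332,1.5530) cross=6.318; C₋=(3.0818,-0.6958) cross=-6.318
θ=59°:   branch + wants cross > 0 → take C=(3.4332,1.5530) (cross=6.318)
θ=59°: ex = (C−B)/|BC| = (0.9727,0.2319); ey = (-0.2319,0.9727)
θ=59°: P = B + 2.29·ex + 1.16·ey = (2.4736,2.5167)
θ=328°: B = A + 1.00·(cos328°, sin328°) = (0.8480, -0.5299)
θ=328°: |BD| = 5.1791
θ=328°: circle(B,3.00) ∩ circle(D,3.00): a=2.5896, h=1.5146
θ=328°:   candidates: C₊=(3.2690,1.2417) cross=7.845; C₋=(3.5790,-1.7717) cross=-7.845
θ=328°:   branch + wants cross > 0 → take C=(3.2690,1.2417) (cross=7.845)
θ=328°: ex = (C−B)/|BC| = (0.8070,0.5906); ey = (-0.5906,0.8070)
θ=328°: P = B + 2.29·ex + 1.16·ey = (2.0110,1.7586)

θ=21°: 2.41 2.46
θ=59°: 2.47 2.52
θ=328°: 2.01 1.76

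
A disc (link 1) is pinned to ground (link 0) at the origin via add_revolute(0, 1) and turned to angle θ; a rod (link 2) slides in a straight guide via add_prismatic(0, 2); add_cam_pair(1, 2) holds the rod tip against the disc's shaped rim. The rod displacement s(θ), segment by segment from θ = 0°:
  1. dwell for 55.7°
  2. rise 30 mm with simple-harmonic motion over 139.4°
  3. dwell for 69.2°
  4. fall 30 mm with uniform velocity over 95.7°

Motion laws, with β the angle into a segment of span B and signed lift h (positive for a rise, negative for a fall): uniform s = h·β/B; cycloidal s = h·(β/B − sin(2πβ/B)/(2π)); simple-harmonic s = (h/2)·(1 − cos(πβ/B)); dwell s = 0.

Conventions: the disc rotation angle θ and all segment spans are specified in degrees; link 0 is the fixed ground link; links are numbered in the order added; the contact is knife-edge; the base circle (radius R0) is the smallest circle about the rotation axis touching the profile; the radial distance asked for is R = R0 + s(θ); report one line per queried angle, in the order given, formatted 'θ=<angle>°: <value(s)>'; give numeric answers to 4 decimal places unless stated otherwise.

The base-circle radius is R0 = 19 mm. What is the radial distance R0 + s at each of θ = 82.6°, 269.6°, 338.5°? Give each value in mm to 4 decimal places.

segment 1 (0° to 55.7°, dwell): s unchanged at 0.0000
θ = 82.6° falls in segment 2 (55.7° to 195.1°, simple-harmonic, h = 30): β = 82.6 − 55.7 = 26.9°, B = 139.4°; Δs = 30/2·(1 − cos(π·0.1930)) = 2.6730; s = 0.0000 + 2.6730 = 2.6730
segment 2 (55.7° to 195.1°, simple-harmonic, h = 30) is passed completely: s = 0.0000 + (30) = 30.0000
segment 3 (195.1° to 264.3°, dwell): s unchanged at 30.0000
θ = 269.6° falls in segment 4 (264.3° to 360°, uniform, h = -30): β = 269.6 − 264.3 = 5.3°, B = 95.7°; Δs = -30·5.3/95.7 = -1.6614; s = 30.0000 − 1.6614 = 28.3386
θ = 338.5° falls in segment 4 (264.3° to 360°, uniform, h = -30): β = 338.5 − 264.3 = 74.2°, B = 95.7°; Δs = -30·74.2/95.7 = -23.2602; s = 30.0000 − 23.2602 = 6.7398
θ=82.6°: R = R0 + s = 19 + 2.6730 = 21.6730
θ=269.6°: R = R0 + s = 19 + 28.3386 = 47.3386
θ=338.5°: R = R0 + s = 19 + 6.7398 = 25.7398

θ=82.6°: 21.6730
θ=269.6°: 47.3386
θ=338.5°: 25.7398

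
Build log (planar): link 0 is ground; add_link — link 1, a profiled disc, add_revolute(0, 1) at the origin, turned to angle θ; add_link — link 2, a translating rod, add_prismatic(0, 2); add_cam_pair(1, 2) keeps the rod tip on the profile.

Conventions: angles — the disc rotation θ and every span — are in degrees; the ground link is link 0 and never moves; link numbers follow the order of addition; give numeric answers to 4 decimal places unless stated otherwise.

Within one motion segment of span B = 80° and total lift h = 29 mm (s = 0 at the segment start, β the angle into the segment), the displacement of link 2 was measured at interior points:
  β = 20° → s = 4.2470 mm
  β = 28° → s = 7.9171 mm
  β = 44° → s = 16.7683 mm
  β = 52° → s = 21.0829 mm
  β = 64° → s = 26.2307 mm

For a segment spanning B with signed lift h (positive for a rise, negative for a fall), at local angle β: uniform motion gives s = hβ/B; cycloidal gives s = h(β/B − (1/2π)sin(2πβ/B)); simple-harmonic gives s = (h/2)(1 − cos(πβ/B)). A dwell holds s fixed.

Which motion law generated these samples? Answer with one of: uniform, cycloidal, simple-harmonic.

candidates at β/B = r: uniform s = h·r (linear in β); cycloidal s = h·(r − sin(2πr)/(2π)); simple-harmonic s = (h/2)(1 − cos(πr))
β=20°: printed 4.2470 | uniform 7.2500, cycloidal 2.6345, simple-harmonic 4.2470
β=28°: printed 7.9171 | uniform 10.1500, cycloidal 6.4160, simple-harmonic 7.9171
β=44°: printed 16.7683 | uniform 15.9500, cycloidal 17.3763, simple-harmonic 16.7683
β=52°: printed 21.0829 | uniform 18.8500, cycloidal 22.5840, simple-harmonic 21.0829
β=64°: printed 26.2307 | uniform 23.2000, cycloidal 27.5896, simple-harmonic 26.2307
only one law matches every sample → simple-harmonic

simple-harmonic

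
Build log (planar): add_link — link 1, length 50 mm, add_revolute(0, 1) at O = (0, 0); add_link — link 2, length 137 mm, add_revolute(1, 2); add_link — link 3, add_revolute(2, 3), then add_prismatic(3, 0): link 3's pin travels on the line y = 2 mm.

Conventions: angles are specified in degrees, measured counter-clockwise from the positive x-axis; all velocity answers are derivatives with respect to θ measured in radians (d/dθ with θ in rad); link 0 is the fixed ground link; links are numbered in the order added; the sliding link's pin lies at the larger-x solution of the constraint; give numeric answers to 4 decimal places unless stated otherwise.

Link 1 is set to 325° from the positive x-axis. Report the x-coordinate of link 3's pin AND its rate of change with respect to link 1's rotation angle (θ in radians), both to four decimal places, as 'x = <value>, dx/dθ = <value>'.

geometry: r = 50 mm, L = 137 mm, e = 2 mm
crank pin P = (r cos θ, r sin θ) = (40.957602, -28.678822)
h = r sin θ − e = -28.678822 − 2 = -30.678822
x = r cos θ + √(L² − h²) = 40.957602 + 133.520822 = 174.478424
dx/dθ = −r sin θ − h·r cos θ/√(L² − h²) (θ in radians; h = -30.678822) = 38.089571

x = 174.4784, dx/dθ = 38.0896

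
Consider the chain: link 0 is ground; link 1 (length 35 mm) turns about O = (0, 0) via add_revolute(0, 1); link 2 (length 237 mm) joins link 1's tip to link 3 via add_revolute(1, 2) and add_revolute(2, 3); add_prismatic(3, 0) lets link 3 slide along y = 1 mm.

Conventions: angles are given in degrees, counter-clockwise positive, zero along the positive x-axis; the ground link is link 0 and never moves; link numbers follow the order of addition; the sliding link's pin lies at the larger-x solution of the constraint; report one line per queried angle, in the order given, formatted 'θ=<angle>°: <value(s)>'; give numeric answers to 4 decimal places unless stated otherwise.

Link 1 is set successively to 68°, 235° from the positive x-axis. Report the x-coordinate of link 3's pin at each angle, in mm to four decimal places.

geometry: r = 35 mm, L = 237 mm, e = 1 mm
θ=68°: crank pin P = (r cos θ, r sin θ) = (13.111231, 32.451435)
θ=68°: h = r sin θ − e = 32.451435 − 1 = 31.451435
θ=68°: x = r cos θ + √(L² − h²) = 13.111231 + 234.903826 = 248.015056
θ=235°: crank pin P = (r cos θ, r sin θ) = (-20.075175, -28.670322)
θ=235°: h = r sin θ − e = -28.670322 − 1 = -29.670322
θ=235°: x = r cos θ + √(L² − h²) = -20.075175 + 235.135433 = 215.060258

θ=68°: 248.0151
θ=235°: 215.0603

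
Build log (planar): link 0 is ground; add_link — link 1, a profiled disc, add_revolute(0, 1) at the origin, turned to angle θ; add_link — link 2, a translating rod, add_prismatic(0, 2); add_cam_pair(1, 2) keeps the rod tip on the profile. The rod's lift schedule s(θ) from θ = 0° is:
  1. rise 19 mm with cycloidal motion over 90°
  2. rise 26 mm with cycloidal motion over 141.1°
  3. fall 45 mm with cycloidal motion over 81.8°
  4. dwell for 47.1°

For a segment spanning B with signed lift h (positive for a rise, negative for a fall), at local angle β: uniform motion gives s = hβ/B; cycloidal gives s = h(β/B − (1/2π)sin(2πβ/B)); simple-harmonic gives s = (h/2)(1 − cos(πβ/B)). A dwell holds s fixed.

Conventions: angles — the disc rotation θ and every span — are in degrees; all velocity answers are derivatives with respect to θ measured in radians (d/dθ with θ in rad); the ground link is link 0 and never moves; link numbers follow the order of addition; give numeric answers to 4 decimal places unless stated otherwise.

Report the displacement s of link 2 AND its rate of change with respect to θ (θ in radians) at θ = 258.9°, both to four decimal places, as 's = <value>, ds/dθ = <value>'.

seg 1 [0°–90°] cycloidal, h=19: full span → s += 19 → s = 19.0000
seg 2 [90°–231.1°] cycloidal, h=26: full span → s += 26 → s = 45.0000
seg 3 [231.1°–312.9°] cycloidal, h=-45: θ=258.9° here. β=27.8, B=81.8. -45·(0.3399 − sin(2π·0.3399)/(2π)) = -9.2428 → s = 35.7572
velocity in seg [231.1°–312.9°] (cycloidal), θ in radians: β = 27.8° = 0.4852 rad, B = 81.8° = 1.4277 rad; ds/dθ = (h/B)(1 − cos(2πβ/B)) = ((-45)/1.4277)(1 − cos(2π·0.3399)) = -48.384237 mm/rad

s = 35.7572, ds/dθ = -48.3842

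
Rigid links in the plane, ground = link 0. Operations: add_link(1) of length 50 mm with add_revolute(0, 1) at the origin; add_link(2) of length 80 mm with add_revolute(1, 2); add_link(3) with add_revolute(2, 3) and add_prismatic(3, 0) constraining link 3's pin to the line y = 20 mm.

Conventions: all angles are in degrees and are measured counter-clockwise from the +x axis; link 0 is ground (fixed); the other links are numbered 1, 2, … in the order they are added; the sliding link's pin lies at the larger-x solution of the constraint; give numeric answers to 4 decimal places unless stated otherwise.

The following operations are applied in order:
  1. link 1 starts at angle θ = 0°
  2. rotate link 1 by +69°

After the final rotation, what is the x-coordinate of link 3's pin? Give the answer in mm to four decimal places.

geometry: r = 50 mm, L = 80 mm, e = 20 mm; θ starts at 0°
rotate link 1 by +69°: θ ← 0° +69° = 69°
crank pin P = (r cos θ, r sin θ) = (17.918397, 46.679021)
h = r sin θ − e = 46.679021 − 20 = 26.679021
x = r cos θ + √(L² − h²) = 17.918397 + 75.420354 = 93.338752

93.3388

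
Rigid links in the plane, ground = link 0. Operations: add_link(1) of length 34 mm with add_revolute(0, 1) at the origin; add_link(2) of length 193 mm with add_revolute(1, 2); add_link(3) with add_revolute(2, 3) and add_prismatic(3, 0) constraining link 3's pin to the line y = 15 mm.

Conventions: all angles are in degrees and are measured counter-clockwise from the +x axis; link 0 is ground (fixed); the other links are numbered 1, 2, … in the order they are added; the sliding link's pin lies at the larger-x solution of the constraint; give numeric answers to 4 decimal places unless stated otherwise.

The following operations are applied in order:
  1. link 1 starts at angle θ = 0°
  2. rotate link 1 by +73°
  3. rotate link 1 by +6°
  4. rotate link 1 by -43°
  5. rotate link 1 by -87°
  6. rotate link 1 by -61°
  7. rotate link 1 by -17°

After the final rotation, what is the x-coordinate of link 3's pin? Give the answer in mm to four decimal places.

geometry: r = 34 mm, L = 193 mm, e = 15 mm; θ starts at 0°
rotate link 1 by +73°: θ ← 0° +73° = 73°
rotate link 1 by +6°: θ ← 73° +6° = 79°
rotate link 1 by -43°: θ ← 79° -43° = 36°
rotate link 1 by -87°: θ ← 36° -87° = -51°
rotate link 1 by -61°: θ ← -51° -61° = -112°
rotate link 1 by -17°: θ ← -112° -17° = -129°
crank pin P = (r cos θ, r sin θ) = (-21.396893, -26.422963)
h = r sin θ − e = -26.422963 − 15 = -41.422963
x = r cos θ + √(L² − h²) = -21.396893 + 188.502356 = 167.105463

167.1055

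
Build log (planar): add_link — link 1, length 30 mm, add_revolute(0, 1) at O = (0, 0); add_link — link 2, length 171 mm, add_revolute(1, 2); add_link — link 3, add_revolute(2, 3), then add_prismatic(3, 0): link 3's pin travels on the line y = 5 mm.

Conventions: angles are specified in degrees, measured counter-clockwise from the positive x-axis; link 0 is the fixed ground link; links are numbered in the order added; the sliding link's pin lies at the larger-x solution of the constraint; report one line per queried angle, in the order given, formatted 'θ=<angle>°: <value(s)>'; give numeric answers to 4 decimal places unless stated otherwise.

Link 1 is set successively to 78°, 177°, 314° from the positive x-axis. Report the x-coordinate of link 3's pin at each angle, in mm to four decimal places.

geometry: r = 30 mm, L = 171 mm, e = 5 mm
θ=78°: crank pin P = (r cos θ, r sin θ) = (6.237351, 29.344428)
θ=78°: h = r sin θ − e = 29.344428 − 5 = 24.344428
θ=78°: x = r cos θ + √(L² − h²) = 6.237351 + 169.258231 = 175.495582
θ=177°: crank pin P = (r cos θ, r sin θ) = (-29.958886, 1.570079)
θ=177°: h = r sin θ − e = 1.570079 − 5 = -3.429921
θ=177°: x = r cos θ + √(L² − h²) = -29.958886 + 170.965598 = 141.006712
θ=314°: crank pin P = (r cos θ, r sin θ) = (20.839751, -21.580194)
θ=314°: h = r sin θ − e = -21.580194 − 5 = -26.580194
θ=314°: x = r cos θ + √(L² − h²) = 20.839751 + 168.921560 = 189.761311

θ=78°: 175.4956
θ=177°: 141.0067
θ=314°: 189.7613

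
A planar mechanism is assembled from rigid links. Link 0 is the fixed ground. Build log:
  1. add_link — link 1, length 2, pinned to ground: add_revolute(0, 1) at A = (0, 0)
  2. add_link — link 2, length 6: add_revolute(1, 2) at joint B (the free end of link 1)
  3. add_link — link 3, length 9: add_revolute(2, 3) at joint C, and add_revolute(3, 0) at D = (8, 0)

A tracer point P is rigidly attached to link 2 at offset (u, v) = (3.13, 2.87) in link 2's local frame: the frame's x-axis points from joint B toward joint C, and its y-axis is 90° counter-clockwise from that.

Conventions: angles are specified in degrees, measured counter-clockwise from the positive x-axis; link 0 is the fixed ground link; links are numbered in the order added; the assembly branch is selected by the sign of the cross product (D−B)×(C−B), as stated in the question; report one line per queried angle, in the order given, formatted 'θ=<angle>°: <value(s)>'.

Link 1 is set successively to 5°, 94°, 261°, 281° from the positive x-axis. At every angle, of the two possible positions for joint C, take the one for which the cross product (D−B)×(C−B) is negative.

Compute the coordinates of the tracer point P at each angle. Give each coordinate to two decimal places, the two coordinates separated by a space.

A=(0,0), D=(8.00,0)
θ=5°: B = A + 2.00·(cos5°, sin5°) = (1.9924, 0.1743)
θ=5°: |BD| = 6.0101
θ=5°: circle(B,6.00) ∩ circle(D,9.00): a=-0.7386, h=5.9544
θ=5°:   candidates: C₊=(1.4268,6.1476) cross=35.787; C₋=(1.0814,-5.7561) cross=-35.787
θ=5°:   branch - wants cross < 0 → take C=(1.0814,-5.7561) (cross=-35.787)
θ=5°: ex = (C−B)/|BC| = (-0.1518,-0.9884); ey = (0.9884,-0.1518)
θ=5°: P = B + 3.13·ex + 2.87·ey = (4.3539,-3.3552)
θ=94°: B = A + 2.00·(cos94°, sin94°) = (-0.1395, 1.9951)
θ=94°: |BD| = 8.3805
θ=94°: circle(B,6.00) ∩ circle(D,9.00): a=1.5054, h=5.8081
θ=94°:   candidates: C₊=(2.7053,7.2778) cross=48.674; C₋=(-0.0601,-4.0043) cross=-48.674
θ=94°:   branch - wants cross < 0 → take C=(-0.0601,-4.0043) (cross=-48.674)
θ=94°: ex = (C−B)/|BC| = (0.0132,-0.9999); ey = (0.9999,0.0132)
θ=94°: P = B + 3.13·ex + 2.87·ey = (2.7717,-1.0966)
θ=261°: B = A + 2.00·(cos261°, sin261°) = (-0.3129, -1.9754)
θ=261°: |BD| = 8.5443
θ=261°: circle(B,6.00) ∩ circle(D,9.00): a=1.6389, h=5.7718
θ=261°:   candidates: C₊=(-0.0528,4.0190) cross=49.317; C₋=(2.6160,-7.2120) cross=-49.317
θ=261°:   branch - wants cross < 0 → take C=(2.6160,-7.2120) (cross=-49.317)
θ=261°: ex = (C−B)/|BC| = (0.4881,-0.8728); ey = (0.8728,0.4881)
θ=261°: P = B + 3.13·ex + 2.87·ey = (3.7198,-3.3062)
θ=281°: B = A + 2.00·(cos281°, sin281°) = (0.3816, -1.9633)
θ=281°: |BD| = 7.8673
θ=281°: circle(B,6.00) ∩ circle(D,9.00): a=1.0737, h=5.9032
θ=281°:   candidates: C₊=(-0.0518,4.0211) cross=46.442; C₋=(2.8945,-7.4117) cross=-46.442
θ=281°:   branch - wants cross < 0 → take C=(2.8945,-7.4117) (cross=-46.442)
θ=281°: ex = (C−B)/|BC| = (0.4188,-0.9081); ey = (0.9081,0.4188)
θ=281°: P = B + 3.13·ex + 2.87·ey = (4.2987,-3.6036)

θ=5°: 4.35 -3.36
θ=94°: 2.77 -1.10
θ=261°: 3.72 -3.31
θ=281°: 4.30 -3.60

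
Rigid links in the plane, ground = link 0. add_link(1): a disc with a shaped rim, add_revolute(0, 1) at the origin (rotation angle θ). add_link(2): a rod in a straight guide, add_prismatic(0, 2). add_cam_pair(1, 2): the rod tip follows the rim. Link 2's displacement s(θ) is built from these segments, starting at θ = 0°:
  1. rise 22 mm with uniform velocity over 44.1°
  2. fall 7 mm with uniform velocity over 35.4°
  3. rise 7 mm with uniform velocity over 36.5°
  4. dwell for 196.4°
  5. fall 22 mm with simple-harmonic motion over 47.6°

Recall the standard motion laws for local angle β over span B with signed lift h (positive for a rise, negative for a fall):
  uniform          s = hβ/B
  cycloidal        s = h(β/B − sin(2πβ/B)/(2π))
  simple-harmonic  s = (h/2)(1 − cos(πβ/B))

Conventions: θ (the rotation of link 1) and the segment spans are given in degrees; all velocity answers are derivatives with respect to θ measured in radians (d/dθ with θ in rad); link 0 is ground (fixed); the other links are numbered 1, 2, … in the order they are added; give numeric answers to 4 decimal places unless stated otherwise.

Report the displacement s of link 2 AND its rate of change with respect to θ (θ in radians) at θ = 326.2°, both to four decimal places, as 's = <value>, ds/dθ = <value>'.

segment 1 (0° to 44.1°, uniform, h = 22) is passed completely: s = 0.0000 + (22) = 22.0000
segment 2 (44.1° to 79.5°, uniform, h = -7) is passed completely: s = 22.0000 + (-7) = 15.0000
segment 3 (79.5° to 116°, uniform, h = 7) is passed completely: s = 15.0000 + (7) = 22.0000
segment 4 (116° to 312.4°, dwell): s unchanged at 22.0000
θ = 326.2° falls in segment 5 (312.4° to 360°, simple-harmonic, h = -22): β = 326.2 − 312.4 = 13.8°, B = 47.6°; Δs = -22/2·(1 − cos(π·0.2899)) = -4.2557; s = 22.0000 − 4.2557 = 17.7443
velocity in seg [312.4°–360°] (simple-harmonic), θ in radians: β = 13.8° = 0.2409 rad, B = 47.6° = 0.8308 rad; ds/dθ = (πh/(2B)) sin(πβ/B) = (π·(-22)/(2·0.8308)) sin(π·0.2899) = -32.861061 mm/rad

s = 17.7443, ds/dθ = -32.8611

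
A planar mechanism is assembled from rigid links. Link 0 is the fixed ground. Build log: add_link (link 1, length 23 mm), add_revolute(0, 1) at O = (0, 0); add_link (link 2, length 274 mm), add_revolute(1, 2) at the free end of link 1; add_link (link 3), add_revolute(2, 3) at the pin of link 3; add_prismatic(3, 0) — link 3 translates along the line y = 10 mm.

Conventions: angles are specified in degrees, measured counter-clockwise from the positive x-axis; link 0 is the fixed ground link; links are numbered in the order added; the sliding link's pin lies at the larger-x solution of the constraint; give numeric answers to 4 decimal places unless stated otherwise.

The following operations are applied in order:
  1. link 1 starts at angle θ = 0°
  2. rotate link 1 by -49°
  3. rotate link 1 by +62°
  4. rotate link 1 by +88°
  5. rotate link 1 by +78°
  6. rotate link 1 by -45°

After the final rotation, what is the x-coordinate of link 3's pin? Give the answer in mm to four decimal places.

geometry: r = 23 mm, L = 274 mm, e = 10 mm; θ starts at 0°
rotate link 1 by -49°: θ ← 0° -49° = -49°
rotate link 1 by +62°: θ ← -49° +62° = 13°
rotate link 1 by +88°: θ ← 13° +88° = 101°
rotate link 1 by +78°: θ ← 101° +78° = 179°
rotate link 1 by -45°: θ ← 179° -45° = 134°
crank pin P = (r cos θ, r sin θ) = (-15.977143, 16.544815)
h = r sin θ − e = 16.544815 − 10 = 6.544815
x = r cos θ + √(L² − h²) = -15.977143 + 273.921824 = 257.944681

257.9447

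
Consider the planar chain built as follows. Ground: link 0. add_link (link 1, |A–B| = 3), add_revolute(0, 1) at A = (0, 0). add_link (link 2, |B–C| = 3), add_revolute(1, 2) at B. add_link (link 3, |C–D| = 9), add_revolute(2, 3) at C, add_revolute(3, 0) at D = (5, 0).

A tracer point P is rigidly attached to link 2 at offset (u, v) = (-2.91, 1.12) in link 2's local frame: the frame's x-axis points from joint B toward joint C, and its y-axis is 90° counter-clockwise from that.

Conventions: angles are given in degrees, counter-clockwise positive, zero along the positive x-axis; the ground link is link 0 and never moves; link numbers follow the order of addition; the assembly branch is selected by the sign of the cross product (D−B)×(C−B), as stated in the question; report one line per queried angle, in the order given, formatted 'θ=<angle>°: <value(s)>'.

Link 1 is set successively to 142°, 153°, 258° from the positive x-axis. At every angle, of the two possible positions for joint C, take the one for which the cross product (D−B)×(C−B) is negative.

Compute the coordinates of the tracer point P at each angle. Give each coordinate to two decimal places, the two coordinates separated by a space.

A=(0,0), D=(5.00,0)
θ=142°: B = A + 3.00·(cos142°, sin142°) = (-2.3640, 1.8470)
θ=142°: |BD| = 7.5921
θ=142°: circle(B,3.00) ∩ circle(D,9.00): a=-0.9457, h=2.8470
θ=142°:   candidates: C₊=(-2.5887,4.8386) cross=21.615; C₋=(-3.9739,-0.6845) cross=-21.615
θ=142°:   branch - wants cross < 0 → take C=(-3.9739,-0.6845) (cross=-21.615)
θ=142°: ex = (C−B)/|BC| = (-0.5366,-0.8438); ey = (0.8438,-0.5366)
θ=142°: P = B + -2.91·ex + 1.12·ey = (0.1426,3.7015)
θ=153°: B = A + 3.00·(cos153°, sin153°) = (-2.6730, 1.3620)
θ=153°: |BD| = 7.7930
θ=153°: circle(B,3.00) ∩ circle(D,9.00): a=-0.7231, h=2.9116
θ=153°:   candidates: C₊=(-2.8761,4.3551) cross=22.690; C₋=(-3.8938,-1.3784) cross=-22.690
θ=153°:   branch - wants cross < 0 → take C=(-3.8938,-1.3784) (cross=-22.690)
θ=153°: ex = (C−B)/|BC| = (-0.4069,-0.9135); ey = (0.9135,-0.4069)
θ=153°: P = B + -2.91·ex + 1.12·ey = (-0.4658,3.5644)
θ=258°: B = A + 3.00·(cos258°, sin258°) = (-0.6237, -2.9344)
θ=258°: |BD| = 6.3433
θ=258°: circle(B,3.00) ∩ circle(D,9.00): a=-2.5036, h=1.6528
θ=258°:   candidates: C₊=(-3.6080,-2.6273) cross=10.484; C₋=(-2.0788,-5.5580) cross=-10.484
θ=258°:   branch - wants cross < 0 → take C=(-2.0788,-5.5580) (cross=-10.484)
θ=258°: ex = (C−B)/|BC| = (-0.4850,-0.8745); ey = (0.8745,-0.4850)
θ=258°: P = B + -2.91·ex + 1.12·ey = (1.7671,-0.9328)

θ=142°: 0.14 3.70
θ=153°: -0.47 3.56
θ=258°: 1.77 -0.93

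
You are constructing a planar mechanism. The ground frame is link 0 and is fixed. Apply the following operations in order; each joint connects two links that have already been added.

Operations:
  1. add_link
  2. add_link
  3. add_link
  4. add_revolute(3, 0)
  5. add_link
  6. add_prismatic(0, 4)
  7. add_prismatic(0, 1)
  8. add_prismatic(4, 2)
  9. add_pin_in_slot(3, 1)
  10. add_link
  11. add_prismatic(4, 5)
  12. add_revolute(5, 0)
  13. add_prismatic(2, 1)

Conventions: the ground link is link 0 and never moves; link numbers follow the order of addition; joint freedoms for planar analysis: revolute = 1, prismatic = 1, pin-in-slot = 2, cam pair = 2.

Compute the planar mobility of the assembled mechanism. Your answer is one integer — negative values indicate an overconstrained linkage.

link 0 = ground. State L|J1|J2 = 1|0|0
+link1  2|0|0
+link2  3|0|0
+link3  4|0|0
R(3,0) f=1→J1  4|1|0
+link4  5|1|0
P(0,4) f=1→J1  5|2|0
P(0,1) f=1→J1  5|3|0
P(4,2) f=1→J1  5|4|0
PS(3,1) f=2→J2  5|4|1
+link5  6|4|1
P(4,5) f=1→J1  6|5|1
R(5,0) f=1→J1  6|6|1
P(2,1) f=1→J1  6|7|1
M = 3(6−1)−2·7−1 = 15−14−1 = 0

M = 0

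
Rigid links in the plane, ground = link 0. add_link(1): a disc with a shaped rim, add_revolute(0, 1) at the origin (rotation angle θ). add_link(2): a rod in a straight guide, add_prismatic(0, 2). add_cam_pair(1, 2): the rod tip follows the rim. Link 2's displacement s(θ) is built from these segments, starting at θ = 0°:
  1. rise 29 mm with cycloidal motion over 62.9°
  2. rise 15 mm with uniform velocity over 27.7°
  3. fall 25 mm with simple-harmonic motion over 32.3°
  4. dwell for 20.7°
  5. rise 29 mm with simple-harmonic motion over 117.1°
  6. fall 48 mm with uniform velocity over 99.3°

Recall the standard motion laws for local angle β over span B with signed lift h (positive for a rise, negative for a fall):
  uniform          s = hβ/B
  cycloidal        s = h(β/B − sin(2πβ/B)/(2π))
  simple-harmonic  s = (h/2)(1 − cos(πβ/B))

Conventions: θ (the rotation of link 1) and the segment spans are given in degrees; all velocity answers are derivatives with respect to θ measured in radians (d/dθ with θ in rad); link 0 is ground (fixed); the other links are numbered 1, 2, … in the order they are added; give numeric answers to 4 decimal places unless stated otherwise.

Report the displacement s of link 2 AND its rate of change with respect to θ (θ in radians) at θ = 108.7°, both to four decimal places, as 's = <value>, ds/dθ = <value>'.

segment 1 (0° to 62.9°, cycloidal, h = 29) is passed completely: s = 0.0000 + (29) = 29.0000
segment 2 (62.9° to 90.6°, uniform, h = 15) is passed completely: s = 29.0000 + (15) = 44.0000
θ = 108.7° falls in segment 3 (90.6° to 122.9°, simple-harmonic, h = -25): β = 108.7 − 90.6 = 18.1°, B = 32.3°; Δs = -25/2·(1 − cos(π·0.5604)) = -14.8566; s = 44.0000 − 14.8566 = 29.1434
velocity in seg [90.6°–122.9°] (simple-harmonic), θ in radians: β = 18.1° = 0.3159 rad, B = 32.3° = 0.5637 rad; ds/dθ = (πh/(2B)) sin(πβ/B) = (π·(-25)/(2·0.5637)) sin(π·0.5604) = -68.410301 mm/rad

s = 29.1434, ds/dθ = -68.4103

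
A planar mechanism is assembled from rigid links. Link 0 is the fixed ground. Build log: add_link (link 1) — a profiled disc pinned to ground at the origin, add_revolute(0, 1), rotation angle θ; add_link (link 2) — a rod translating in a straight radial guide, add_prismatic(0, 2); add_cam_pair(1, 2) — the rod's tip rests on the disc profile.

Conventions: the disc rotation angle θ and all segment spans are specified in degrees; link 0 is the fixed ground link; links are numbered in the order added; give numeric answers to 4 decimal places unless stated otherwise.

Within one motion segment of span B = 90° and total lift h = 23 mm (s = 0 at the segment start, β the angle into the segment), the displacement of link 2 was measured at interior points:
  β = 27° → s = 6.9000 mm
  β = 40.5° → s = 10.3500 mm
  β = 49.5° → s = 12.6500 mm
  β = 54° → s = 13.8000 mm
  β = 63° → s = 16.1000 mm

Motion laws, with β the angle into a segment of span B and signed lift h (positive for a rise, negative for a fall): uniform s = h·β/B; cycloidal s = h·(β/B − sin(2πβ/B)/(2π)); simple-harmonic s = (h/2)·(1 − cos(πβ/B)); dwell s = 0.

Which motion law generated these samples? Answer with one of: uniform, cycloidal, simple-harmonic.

candidates at β/B = r: uniform s = h·r (linear in β); cycloidal s = h·(r − sin(2πr)/(2π)); simple-harmonic s = (h/2)(1 − cos(πr))
β=27°: printed 6.9000 | uniform 6.9000, cycloidal 3.4186, simple-harmonic 4.7405
β=40.5°: printed 10.3500 | uniform 10.3500, cycloidal 9.2188, simple-harmonic 9.7010
β=49.5°: printed 12.6500 | uniform 12.6500, cycloidal 13.7812, simple-harmonic 13.2990
β=54°: printed 13.8000 | uniform 13.8000, cycloidal 15.9516, simple-harmonic 15.0537
β=63°: printed 16.1000 | uniform 16.1000, cycloidal 19.5814, simple-harmonic 18.2595
only one law matches every sample → uniform

uniform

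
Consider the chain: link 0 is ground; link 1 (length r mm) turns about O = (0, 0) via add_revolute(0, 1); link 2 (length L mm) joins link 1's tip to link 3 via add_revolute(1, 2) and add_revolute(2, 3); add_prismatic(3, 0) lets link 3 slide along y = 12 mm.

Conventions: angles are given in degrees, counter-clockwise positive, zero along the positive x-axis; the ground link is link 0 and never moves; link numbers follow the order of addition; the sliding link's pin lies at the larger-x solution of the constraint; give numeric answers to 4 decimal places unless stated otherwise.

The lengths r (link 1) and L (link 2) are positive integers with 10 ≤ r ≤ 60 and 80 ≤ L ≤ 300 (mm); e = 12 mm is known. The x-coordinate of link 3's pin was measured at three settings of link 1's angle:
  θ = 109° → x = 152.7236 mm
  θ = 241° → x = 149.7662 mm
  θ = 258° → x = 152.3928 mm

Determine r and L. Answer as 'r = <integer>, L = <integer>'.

constraint per measurement: (x − r cos θ)² + (r sin θ − e)² = L²
subtracting the θ₁ and θ₂ equations cancels the r² and L² terms:
r = (x₁² − x₂²) / (2[(x₁cos θ₁ + e sin θ₁) − (x₂cos θ₂ + e sin θ₂)]) = 10.0003 → r = 10
L² = (x₁ − r cos θ₁)² + (r sin θ₁ − e)² = 24336.0124 → L = 156.0000 → L = 156
check at θ₃=258°: x = 152.3928 (printed 152.3928) ✓

r = 10, L = 156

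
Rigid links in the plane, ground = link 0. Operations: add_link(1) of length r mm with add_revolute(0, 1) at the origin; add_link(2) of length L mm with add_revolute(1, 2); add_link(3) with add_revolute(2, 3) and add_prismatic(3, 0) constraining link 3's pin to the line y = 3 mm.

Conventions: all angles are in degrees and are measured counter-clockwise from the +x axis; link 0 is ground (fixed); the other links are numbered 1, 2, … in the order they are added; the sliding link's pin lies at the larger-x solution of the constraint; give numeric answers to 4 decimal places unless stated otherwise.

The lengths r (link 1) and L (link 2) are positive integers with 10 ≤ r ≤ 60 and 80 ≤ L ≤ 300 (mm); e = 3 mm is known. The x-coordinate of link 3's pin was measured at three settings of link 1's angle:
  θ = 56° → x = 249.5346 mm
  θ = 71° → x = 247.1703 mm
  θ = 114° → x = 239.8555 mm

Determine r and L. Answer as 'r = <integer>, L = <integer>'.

constraint per measurement: (x − r cos θ)² + (r sin θ − e)² = L²
subtracting the θ₁ and θ₂ equations cancels the r² and L² terms:
r = (x₁² − x₂²) / (2[(x₁cos θ₁ + e sin θ₁) − (x₂cos θ₂ + e sin θ₂)]) = 10.0000 → r = 10
L² = (x₁ − r cos θ₁)² + (r sin θ₁ − e)² = 59536.0148 → L = 244.0000 → L = 244
check at θ₃=114°: x = 239.8555 (printed 239.8555) ✓

r = 10, L = 244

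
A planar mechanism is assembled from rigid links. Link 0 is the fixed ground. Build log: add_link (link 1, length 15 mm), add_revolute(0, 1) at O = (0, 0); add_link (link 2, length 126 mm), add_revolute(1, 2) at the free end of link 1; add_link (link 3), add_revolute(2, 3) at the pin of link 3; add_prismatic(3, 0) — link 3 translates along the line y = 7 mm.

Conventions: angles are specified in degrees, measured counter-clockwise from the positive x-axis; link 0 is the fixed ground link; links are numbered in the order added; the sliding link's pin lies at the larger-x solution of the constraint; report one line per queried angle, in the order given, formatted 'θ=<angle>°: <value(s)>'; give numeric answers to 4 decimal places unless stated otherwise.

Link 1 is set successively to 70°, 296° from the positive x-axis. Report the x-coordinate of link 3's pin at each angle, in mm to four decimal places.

geometry: r = 15 mm, L = 126 mm, e = 7 mm
θ=70°: crank pin P = (r cos θ, r sin θ) = (5.130302, 14.095389)
θ=70°: h = r sin θ − e = 14.095389 − 7 = 7.095389
θ=70°: x = r cos θ + √(L² − h²) = 5.130302 + 125.800061 = 130.930364
θ=296°: crank pin P = (r cos θ, r sin θ) = (6.575567, -13.481911)
θ=296°: h = r sin θ − e = -13.481911 − 7 = -20.481911
θ=296°: x = r cos θ + √(L² − h²) = 6.575567 + 124.324138 = 130.899705

θ=70°: 130.9304
θ=296°: 130.8997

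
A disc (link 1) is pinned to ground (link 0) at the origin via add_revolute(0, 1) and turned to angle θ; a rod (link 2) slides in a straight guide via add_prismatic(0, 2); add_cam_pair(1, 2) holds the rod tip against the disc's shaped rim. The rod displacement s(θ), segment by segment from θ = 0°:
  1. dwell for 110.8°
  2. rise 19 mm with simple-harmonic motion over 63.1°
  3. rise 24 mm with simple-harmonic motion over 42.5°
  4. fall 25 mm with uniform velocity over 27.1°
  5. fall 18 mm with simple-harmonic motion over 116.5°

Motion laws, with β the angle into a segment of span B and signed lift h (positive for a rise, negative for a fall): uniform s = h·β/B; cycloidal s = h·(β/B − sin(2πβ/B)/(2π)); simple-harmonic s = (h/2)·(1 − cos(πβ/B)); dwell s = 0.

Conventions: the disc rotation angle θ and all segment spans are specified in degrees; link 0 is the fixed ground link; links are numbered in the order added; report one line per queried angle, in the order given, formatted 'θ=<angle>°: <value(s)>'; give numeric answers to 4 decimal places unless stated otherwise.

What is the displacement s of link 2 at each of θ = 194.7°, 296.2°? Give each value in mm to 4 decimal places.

segment 1 (0° to 110.8°, dwell): s unchanged at 0.0000
segment 2 (110.8° to 173.9°, simple-harmonic, h = 19) is passed completely: s = 0.0000 + (19) = 19.0000
θ = 194.7° falls in segment 3 (173.9° to 216.4°, simple-harmonic, h = 24): β = 194.7 − 173.9 = 20.8°, B = 42.5°; Δs = 24/2·(1 − cos(π·0.4894)) = 11.6009; s = 19.0000 + 11.6009 = 30.6009
segment 3 (173.9° to 216.4°, simple-harmonic, h = 24) is passed completely: s = 19.0000 + (24) = 43.0000
segment 4 (216.4° to 243.5°, uniform, h = -25) is passed completely: s = 43.0000 + (-25) = 18.0000
θ = 296.2° falls in segment 5 (243.5° to 360°, simple-harmonic, h = -18): β = 296.2 − 243.5 = 52.7°, B = 116.5°; Δs = -18/2·(1 − cos(π·0.4524)) = -7.6580; s = 18.0000 − 7.6580 = 10.3420

θ=194.7°: 30.6009
θ=296.2°: 10.3420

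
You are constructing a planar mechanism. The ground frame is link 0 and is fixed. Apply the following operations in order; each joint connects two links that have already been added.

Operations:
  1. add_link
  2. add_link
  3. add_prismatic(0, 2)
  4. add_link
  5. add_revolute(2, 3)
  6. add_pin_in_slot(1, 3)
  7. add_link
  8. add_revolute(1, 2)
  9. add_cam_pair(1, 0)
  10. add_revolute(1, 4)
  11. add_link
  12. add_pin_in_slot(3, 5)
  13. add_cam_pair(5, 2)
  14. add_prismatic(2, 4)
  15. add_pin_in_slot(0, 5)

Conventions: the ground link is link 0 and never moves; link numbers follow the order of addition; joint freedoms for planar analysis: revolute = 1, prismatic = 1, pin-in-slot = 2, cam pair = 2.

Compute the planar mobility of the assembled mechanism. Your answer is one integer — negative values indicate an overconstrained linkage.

(L,J1,J2)=(1,0,0); link0 fixed
link1: (2,0,0)
link2: (3,0,0)
P 0-2 [J1]: (3,1,0)
link3: (4,1,0)
R 2-3 [J1]: (4,2,0)
PS 1-3 [J2]: (4,2,1)
link4: (5,2,1)
R 1-2 [J1]: (5,3,1)
C 1-0 [J2]: (5,3,2)
R 1-4 [J1]: (5,4,2)
link5: (6,4,2)
PS 3-5 [J2]: (6,4,3)
C 5-2 [J2]: (6,4,4)
P 2-4 [J1]: (6,5,4)
PS 0-5 [J2]: (6,5,5)
Grübler: 3·5 − 2·5 − 5 = 0

M = 0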